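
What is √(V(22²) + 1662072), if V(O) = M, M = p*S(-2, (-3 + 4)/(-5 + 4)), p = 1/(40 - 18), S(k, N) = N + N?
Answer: √201110701/11 ≈ 1289.2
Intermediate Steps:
S(k, N) = 2*N
p = 1/22 ≈ 0.045455
M = -1/11 (M = (2*((-3 + 4)/(-5 + 4)))/22 = (2*(1/(-1)))/22 = (2*(1*(-1)))/22 = (2*(-1))/22 = (1/22)*(-2) = -1/11 ≈ -0.090909)
V(O) = -1/11
√(V(22²) + 1662072) = √(-1/11 + 1662072) = √(18282791/11) = √201110701/11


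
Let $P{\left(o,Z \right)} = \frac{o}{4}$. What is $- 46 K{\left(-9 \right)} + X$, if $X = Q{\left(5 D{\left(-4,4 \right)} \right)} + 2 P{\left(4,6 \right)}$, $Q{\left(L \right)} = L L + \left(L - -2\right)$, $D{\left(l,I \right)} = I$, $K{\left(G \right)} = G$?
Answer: $838$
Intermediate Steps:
$P{\left(o,Z \right)} = \frac{o}{4}$ ($P{\left(o,Z \right)} = o \frac{1}{4} = \frac{o}{4}$)
$Q{\left(L \right)} = 2 + L + L^{2}$ ($Q{\left(L \right)} = L^{2} + \left(L + 2\right) = L^{2} + \left(2 + L\right) = 2 + L + L^{2}$)
$X = 424$ ($X = \left(2 + 5 \cdot 4 + \left(5 \cdot 4\right)^{2}\right) + 2 \cdot \frac{1}{4} \cdot 4 = \left(2 + 20 + 20^{2}\right) + 2 \cdot 1 = \left(2 + 20 + 400\right) + 2 = 422 + 2 = 424$)
$- 46 K{\left(-9 \right)} + X = \left(-46\right) \left(-9\right) + 424 = 414 + 424 = 838$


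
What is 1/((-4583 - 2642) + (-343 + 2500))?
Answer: -1/5068 ≈ -0.00019732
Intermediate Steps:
1/((-4583 - 2642) + (-343 + 2500)) = 1/(-7225 + 2157) = 1/(-5068) = -1/5068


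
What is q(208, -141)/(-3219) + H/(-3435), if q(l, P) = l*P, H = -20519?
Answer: 55597447/3685755 ≈ 15.084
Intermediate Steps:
q(l, P) = P*l
q(208, -141)/(-3219) + H/(-3435) = -141*208/(-3219) - 20519/(-3435) = -29328*(-1/3219) - 20519*(-1/3435) = 9776/1073 + 20519/3435 = 55597447/3685755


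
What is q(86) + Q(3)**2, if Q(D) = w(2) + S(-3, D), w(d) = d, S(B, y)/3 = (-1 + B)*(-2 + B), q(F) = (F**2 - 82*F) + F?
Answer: 4274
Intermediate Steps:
q(F) = F**2 - 81*F
S(B, y) = 3*(-1 + B)*(-2 + B) (S(B, y) = 3*((-1 + B)*(-2 + B)) = 3*(-1 + B)*(-2 + B))
Q(D) = 62 (Q(D) = 2 + (6 - 9*(-3) + 3*(-3)**2) = 2 + (6 + 27 + 3*9) = 2 + (6 + 27 + 27) = 2 + 60 = 62)
q(86) + Q(3)**2 = 86*(-81 + 86) + 62**2 = 86*5 + 3844 = 430 + 3844 = 4274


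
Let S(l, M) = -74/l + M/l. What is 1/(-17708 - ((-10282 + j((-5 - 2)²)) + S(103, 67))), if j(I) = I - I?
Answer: -103/764871 ≈ -0.00013466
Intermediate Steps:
j(I) = 0
1/(-17708 - ((-10282 + j((-5 - 2)²)) + S(103, 67))) = 1/(-17708 - ((-10282 + 0) + (-74 + 67)/103)) = 1/(-17708 - (-10282 + (1/103)*(-7))) = 1/(-17708 - (-10282 - 7/103)) = 1/(-17708 - 1*(-1059053/103)) = 1/(-17708 + 1059053/103) = 1/(-764871/103) = -103/764871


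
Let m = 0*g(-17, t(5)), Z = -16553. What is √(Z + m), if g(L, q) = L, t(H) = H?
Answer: I*√16553 ≈ 128.66*I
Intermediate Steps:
m = 0 (m = 0*(-17) = 0)
√(Z + m) = √(-16553 + 0) = √(-16553) = I*√16553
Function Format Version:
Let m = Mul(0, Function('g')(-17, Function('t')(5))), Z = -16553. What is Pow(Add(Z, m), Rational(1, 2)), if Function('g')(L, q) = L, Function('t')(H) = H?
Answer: Mul(I, Pow(16553, Rational(1, 2))) ≈ Mul(128.66, I)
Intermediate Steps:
m = 0 (m = Mul(0, -17) = 0)
Pow(Add(Z, m), Rational(1, 2)) = Pow(Add(-16553, 0), Rational(1, 2)) = Pow(-16553, Rational(1, 2)) = Mul(I, Pow(16553, Rational(1, 2)))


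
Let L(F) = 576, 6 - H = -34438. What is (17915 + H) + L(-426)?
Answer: 52935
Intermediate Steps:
H = 34444 (H = 6 - 1*(-34438) = 6 + 34438 = 34444)
(17915 + H) + L(-426) = (17915 + 34444) + 576 = 52359 + 576 = 52935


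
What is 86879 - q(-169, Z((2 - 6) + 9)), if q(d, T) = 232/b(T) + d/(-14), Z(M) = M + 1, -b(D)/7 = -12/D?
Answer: 1215905/14 ≈ 86850.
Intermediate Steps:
b(D) = 84/D (b(D) = -(-84)/D = 84/D)
Z(M) = 1 + M
q(d, T) = -d/14 + 58*T/21 (q(d, T) = 232/((84/T)) + d/(-14) = 232*(T/84) + d*(-1/14) = 58*T/21 - d/14 = -d/14 + 58*T/21)
86879 - q(-169, Z((2 - 6) + 9)) = 86879 - (-1/14*(-169) + 58*(1 + ((2 - 6) + 9))/21) = 86879 - (169/14 + 58*(1 + (-4 + 9))/21) = 86879 - (169/14 + 58*(1 + 5)/21) = 86879 - (169/14 + (58/21)*6) = 86879 - (169/14 + 116/7) = 86879 - 1*401/14 = 86879 - 401/14 = 1215905/14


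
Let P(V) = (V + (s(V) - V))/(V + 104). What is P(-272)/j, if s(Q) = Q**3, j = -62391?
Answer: -2515456/1310211 ≈ -1.9199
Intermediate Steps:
P(V) = V**3/(104 + V) (P(V) = (V + (V**3 - V))/(V + 104) = V**3/(104 + V))
P(-272)/j = ((-272)**3/(104 - 272))/(-62391) = -20123648/(-168)*(-1/62391) = -20123648*(-1/168)*(-1/62391) = (2515456/21)*(-1/62391) = -2515456/1310211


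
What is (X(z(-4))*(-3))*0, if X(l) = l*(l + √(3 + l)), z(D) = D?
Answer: 0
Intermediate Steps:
(X(z(-4))*(-3))*0 = (-4*(-4 + √(3 - 4))*(-3))*0 = (-4*(-4 + √(-1))*(-3))*0 = (-4*(-4 + I)*(-3))*0 = ((16 - 4*I)*(-3))*0 = (-48 + 12*I)*0 = 0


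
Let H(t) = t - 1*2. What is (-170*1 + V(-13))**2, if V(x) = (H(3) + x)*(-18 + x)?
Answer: 40804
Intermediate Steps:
H(t) = -2 + t (H(t) = t - 2 = -2 + t)
V(x) = (1 + x)*(-18 + x) (V(x) = ((-2 + 3) + x)*(-18 + x) = (1 + x)*(-18 + x))
(-170*1 + V(-13))**2 = (-170*1 + (-18 + (-13)**2 - 17*(-13)))**2 = (-170 + (-18 + 169 + 221))**2 = (-170 + 372)**2 = 202**2 = 40804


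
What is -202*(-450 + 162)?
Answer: 58176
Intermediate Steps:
-202*(-450 + 162) = -202*(-288) = 58176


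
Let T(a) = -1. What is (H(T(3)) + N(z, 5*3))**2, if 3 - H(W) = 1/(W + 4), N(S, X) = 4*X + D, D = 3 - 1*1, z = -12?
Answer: 37636/9 ≈ 4181.8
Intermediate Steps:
D = 2 (D = 3 - 1 = 2)
N(S, X) = 2 + 4*X (N(S, X) = 4*X + 2 = 2 + 4*X)
H(W) = 3 - 1/(4 + W) (H(W) = 3 - 1/(W + 4) = 3 - 1/(4 + W))
(H(T(3)) + N(z, 5*3))**2 = ((11 + 3*(-1))/(4 - 1) + (2 + 4*(5*3)))**2 = ((11 - 3)/3 + (2 + 4*15))**2 = ((1/3)*8 + (2 + 60))**2 = (8/3 + 62)**2 = (194/3)**2 = 37636/9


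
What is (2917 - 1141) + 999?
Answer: 2775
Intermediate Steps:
(2917 - 1141) + 999 = 1776 + 999 = 2775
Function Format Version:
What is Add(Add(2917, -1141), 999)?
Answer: 2775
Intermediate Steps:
Add(Add(2917, -1141), 999) = Add(1776, 999) = 2775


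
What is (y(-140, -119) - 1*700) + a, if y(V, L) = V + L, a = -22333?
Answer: -23292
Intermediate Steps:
y(V, L) = L + V
(y(-140, -119) - 1*700) + a = ((-119 - 140) - 1*700) - 22333 = (-259 - 700) - 22333 = -959 - 22333 = -23292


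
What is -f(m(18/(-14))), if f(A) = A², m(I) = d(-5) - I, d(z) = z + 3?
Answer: -25/49 ≈ -0.51020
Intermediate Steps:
d(z) = 3 + z
m(I) = -2 - I (m(I) = (3 - 5) - I = -2 - I)
-f(m(18/(-14))) = -(-2 - 18/(-14))² = -(-2 - 18*(-1)/14)² = -(-2 - 1*(-9/7))² = -(-2 + 9/7)² = -(-5/7)² = -1*25/49 = -25/49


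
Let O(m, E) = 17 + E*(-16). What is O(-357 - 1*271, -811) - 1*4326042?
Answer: -4313049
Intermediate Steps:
O(m, E) = 17 - 16*E
O(-357 - 1*271, -811) - 1*4326042 = (17 - 16*(-811)) - 1*4326042 = (17 + 12976) - 4326042 = 12993 - 4326042 = -4313049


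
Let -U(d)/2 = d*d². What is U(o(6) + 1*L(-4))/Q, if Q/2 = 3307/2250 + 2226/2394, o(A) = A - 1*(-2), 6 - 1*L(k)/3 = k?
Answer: -2345778000/102583 ≈ -22867.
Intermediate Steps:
L(k) = 18 - 3*k
o(A) = 2 + A (o(A) = A + 2 = 2 + A)
U(d) = -2*d³ (U(d) = -2*d*d² = -2*d³)
Q = 102583/21375 (Q = 2*(3307/2250 + 2226/2394) = 2*(3307*(1/2250) + 2226*(1/2394)) = 2*(3307/2250 + 53/57) = 2*(102583/42750) = 102583/21375 ≈ 4.7992)
U(o(6) + 1*L(-4))/Q = (-2*((2 + 6) + 1*(18 - 3*(-4)))³)/(102583/21375) = -2*(8 + 1*(18 + 12))³*(21375/102583) = -2*(8 + 1*30)³*(21375/102583) = -2*(8 + 30)³*(21375/102583) = -2*38³*(21375/102583) = -2*54872*(21375/102583) = -109744*21375/102583 = -2345778000/102583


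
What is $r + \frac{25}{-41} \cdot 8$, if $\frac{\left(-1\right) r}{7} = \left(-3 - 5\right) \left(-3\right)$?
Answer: $- \frac{7088}{41} \approx -172.88$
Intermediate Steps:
$r = -168$ ($r = - 7 \left(-3 - 5\right) \left(-3\right) = - 7 \left(\left(-8\right) \left(-3\right)\right) = \left(-7\right) 24 = -168$)
$r + \frac{25}{-41} \cdot 8 = -168 + \frac{25}{-41} \cdot 8 = -168 + 25 \left(- \frac{1}{41}\right) 8 = -168 - \frac{200}{41} = - \frac{7088}{41}$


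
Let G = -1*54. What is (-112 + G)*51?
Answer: -8466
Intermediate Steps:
G = -54
(-112 + G)*51 = (-112 - 54)*51 = -166*51 = -8466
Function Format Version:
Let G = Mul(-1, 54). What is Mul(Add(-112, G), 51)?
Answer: -8466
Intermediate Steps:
G = -54
Mul(Add(-112, G), 51) = Mul(Add(-112, -54), 51) = Mul(-166, 51) = -8466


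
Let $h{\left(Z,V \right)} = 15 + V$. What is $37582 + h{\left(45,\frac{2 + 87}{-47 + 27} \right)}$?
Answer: $\frac{751851}{20} \approx 37593.0$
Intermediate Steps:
$37582 + h{\left(45,\frac{2 + 87}{-47 + 27} \right)} = 37582 + \left(15 + \frac{2 + 87}{-47 + 27}\right) = 37582 + \left(15 + \frac{89}{-20}\right) = 37582 + \left(15 + 89 \left(- \frac{1}{20}\right)\right) = 37582 + \left(15 - \frac{89}{20}\right) = 37582 + \frac{211}{20} = \frac{751851}{20}$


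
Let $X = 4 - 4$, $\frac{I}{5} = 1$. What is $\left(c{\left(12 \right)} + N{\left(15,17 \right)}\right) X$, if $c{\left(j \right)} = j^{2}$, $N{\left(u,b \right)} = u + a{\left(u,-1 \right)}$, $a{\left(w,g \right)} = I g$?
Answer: $0$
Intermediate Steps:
$I = 5$ ($I = 5 \cdot 1 = 5$)
$a{\left(w,g \right)} = 5 g$
$N{\left(u,b \right)} = -5 + u$ ($N{\left(u,b \right)} = u + 5 \left(-1\right) = u - 5 = -5 + u$)
$X = 0$ ($X = 4 - 4 = 0$)
$\left(c{\left(12 \right)} + N{\left(15,17 \right)}\right) X = \left(12^{2} + \left(-5 + 15\right)\right) 0 = \left(144 + 10\right) 0 = 154 \cdot 0 = 0$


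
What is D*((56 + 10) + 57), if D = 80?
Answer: 9840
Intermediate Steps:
D*((56 + 10) + 57) = 80*((56 + 10) + 57) = 80*(66 + 57) = 80*123 = 9840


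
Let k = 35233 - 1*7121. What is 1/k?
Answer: 1/28112 ≈ 3.5572e-5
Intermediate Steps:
k = 28112 (k = 35233 - 7121 = 28112)
1/k = 1/28112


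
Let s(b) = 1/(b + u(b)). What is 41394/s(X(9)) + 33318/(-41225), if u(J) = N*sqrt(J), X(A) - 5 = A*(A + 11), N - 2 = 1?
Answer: 315696481932/41225 + 124182*sqrt(185) ≈ 9.3469e+6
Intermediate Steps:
N = 3 (N = 2 + 1 = 3)
X(A) = 5 + A*(11 + A) (X(A) = 5 + A*(A + 11) = 5 + A*(11 + A))
u(J) = 3*sqrt(J)
s(b) = 1/(b + 3*sqrt(b))
41394/s(X(9)) + 33318/(-41225) = 41394/(1/((5 + 9**2 + 11*9) + 3*sqrt(5 + 9**2 + 11*9))) + 33318/(-41225) = 41394/(1/((5 + 81 + 99) + 3*sqrt(5 + 81 + 99))) + 33318*(-1/41225) = 41394/(1/(185 + 3*sqrt(185))) - 33318/41225 = 41394*(185 + 3*sqrt(185)) - 33318/41225 = (7657890 + 124182*sqrt(185)) - 33318/41225 = 315696481932/41225 + 124182*sqrt(185)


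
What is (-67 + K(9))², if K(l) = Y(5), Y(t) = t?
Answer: 3844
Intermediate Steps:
K(l) = 5
(-67 + K(9))² = (-67 + 5)² = (-62)² = 3844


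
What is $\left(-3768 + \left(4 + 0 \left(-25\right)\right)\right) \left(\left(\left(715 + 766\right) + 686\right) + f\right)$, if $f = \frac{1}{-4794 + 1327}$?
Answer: $- \frac{28278886832}{3467} \approx -8.1566 \cdot 10^{6}$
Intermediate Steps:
$f = - \frac{1}{3467}$ ($f = \frac{1}{-3467} = - \frac{1}{3467} \approx -0.00028843$)
$\left(-3768 + \left(4 + 0 \left(-25\right)\right)\right) \left(\left(\left(715 + 766\right) + 686\right) + f\right) = \left(-3768 + \left(4 + 0 \left(-25\right)\right)\right) \left(\left(\left(715 + 766\right) + 686\right) - \frac{1}{3467}\right) = \left(-3768 + \left(4 + 0\right)\right) \left(\left(1481 + 686\right) - \frac{1}{3467}\right) = \left(-3768 + 4\right) \left(2167 - \frac{1}{3467}\right) = \left(-3764\right) \frac{7512988}{3467} = - \frac{28278886832}{3467}$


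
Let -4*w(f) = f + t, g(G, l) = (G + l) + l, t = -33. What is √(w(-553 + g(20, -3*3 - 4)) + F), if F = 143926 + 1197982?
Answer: 2*√335514 ≈ 1158.5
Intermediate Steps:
g(G, l) = G + 2*l
F = 1341908
w(f) = 33/4 - f/4 (w(f) = -(f - 33)/4 = -(-33 + f)/4 = 33/4 - f/4)
√(w(-553 + g(20, -3*3 - 4)) + F) = √((33/4 - (-553 + (20 + 2*(-3*3 - 4)))/4) + 1341908) = √((33/4 - (-553 + (20 + 2*(-9 - 4)))/4) + 1341908) = √((33/4 - (-553 + (20 + 2*(-13)))/4) + 1341908) = √((33/4 - (-553 + (20 - 26))/4) + 1341908) = √((33/4 - (-553 - 6)/4) + 1341908) = √((33/4 - ¼*(-559)) + 1341908) = √((33/4 + 559/4) + 1341908) = √(148 + 1341908) = √1342056 = 2*√335514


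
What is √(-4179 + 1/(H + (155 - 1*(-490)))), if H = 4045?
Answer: I*√91921697210/4690 ≈ 64.645*I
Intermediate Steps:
√(-4179 + 1/(H + (155 - 1*(-490)))) = √(-4179 + 1/(4045 + (155 - 1*(-490)))) = √(-4179 + 1/(4045 + (155 + 490))) = √(-4179 + 1/(4045 + 645)) = √(-4179 + 1/4690) = √(-19599509/4690) = I*√91921697210/4690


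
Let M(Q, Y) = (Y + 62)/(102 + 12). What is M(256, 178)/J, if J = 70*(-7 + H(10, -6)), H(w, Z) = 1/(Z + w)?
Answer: -16/3591 ≈ -0.0044556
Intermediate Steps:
J = -945/2 (J = 70*(-7 + 1/(-6 + 10)) = 70*(-7 + 1/4) = 70*(-27/4) = -945/2 ≈ -472.50)
M(Q, Y) = 31/57 + Y/114 (M(Q, Y) = (62 + Y)/114 = (62 + Y)*(1/114) = 31/57 + Y/114)
M(256, 178)/J = (31/57 + (1/114)*178)/(-945/2) = (31/57 + 89/57)*(-2/945) = (40/19)*(-2/945) = -16/3591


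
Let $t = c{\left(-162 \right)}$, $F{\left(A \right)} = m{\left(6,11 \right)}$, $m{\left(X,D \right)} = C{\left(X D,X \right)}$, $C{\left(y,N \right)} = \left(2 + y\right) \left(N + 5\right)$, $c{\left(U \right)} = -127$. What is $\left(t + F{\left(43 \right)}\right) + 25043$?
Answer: $25664$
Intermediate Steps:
$C{\left(y,N \right)} = \left(2 + y\right) \left(5 + N\right)$
$m{\left(X,D \right)} = 10 + 2 X + D X^{2} + 5 D X$ ($m{\left(X,D \right)} = 10 + 2 X + 5 X D + X X D = 10 + 2 X + 5 D X + X D X = 10 + 2 X + 5 D X + D X^{2} = 10 + 2 X + D X^{2} + 5 D X$)
$F{\left(A \right)} = 748$ ($F{\left(A \right)} = 10 + 2 \cdot 6 + 11 \cdot 6^{2} + 5 \cdot 11 \cdot 6 = 10 + 12 + 11 \cdot 36 + 330 = 10 + 12 + 396 + 330 = 748$)
$t = -127$
$\left(t + F{\left(43 \right)}\right) + 25043 = \left(-127 + 748\right) + 25043 = 621 + 25043 = 25664$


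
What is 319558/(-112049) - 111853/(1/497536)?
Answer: -6235627045431750/112049 ≈ -5.5651e+10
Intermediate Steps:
319558/(-112049) - 111853/(1/497536) = 319558*(-1/112049) - 111853/1/497536 = -319558/112049 - 111853*497536 = -319558/112049 - 55650894208 = -6235627045431750/112049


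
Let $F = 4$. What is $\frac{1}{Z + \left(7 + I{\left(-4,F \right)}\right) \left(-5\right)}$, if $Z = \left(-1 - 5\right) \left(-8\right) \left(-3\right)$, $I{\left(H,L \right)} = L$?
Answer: $- \frac{1}{199} \approx -0.0050251$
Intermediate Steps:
$Z = -144$ ($Z = \left(-6\right) \left(-8\right) \left(-3\right) = 48 \left(-3\right) = -144$)
$\frac{1}{Z + \left(7 + I{\left(-4,F \right)}\right) \left(-5\right)} = \frac{1}{-144 + \left(7 + 4\right) \left(-5\right)} = \frac{1}{-144 + 11 \left(-5\right)} = \frac{1}{-144 - 55} = \frac{1}{-199} = - \frac{1}{199}$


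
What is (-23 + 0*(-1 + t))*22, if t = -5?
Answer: -506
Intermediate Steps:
(-23 + 0*(-1 + t))*22 = (-23 + 0*(-1 - 5))*22 = (-23 + 0*(-6))*22 = (-23 + 0)*22 = -23*22 = -506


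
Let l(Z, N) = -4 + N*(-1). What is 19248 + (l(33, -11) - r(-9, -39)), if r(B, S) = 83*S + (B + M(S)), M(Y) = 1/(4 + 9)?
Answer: 292512/13 ≈ 22501.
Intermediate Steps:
l(Z, N) = -4 - N
M(Y) = 1/13
r(B, S) = 1/13 + B + 83*S (r(B, S) = 83*S + (B + 1/13) = 83*S + (1/13 + B) = 1/13 + B + 83*S)
19248 + (l(33, -11) - r(-9, -39)) = 19248 + ((-4 - 1*(-11)) - (1/13 - 9 + 83*(-39))) = 19248 + ((-4 + 11) - (1/13 - 9 - 3237)) = 19248 + (7 - 1*(-42197/13)) = 19248 + (7 + 42197/13) = 19248 + 42288/13 = 292512/13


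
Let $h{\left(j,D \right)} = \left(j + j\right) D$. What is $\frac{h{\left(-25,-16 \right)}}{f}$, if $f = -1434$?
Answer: $- \frac{400}{717} \approx -0.55788$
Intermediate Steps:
$h{\left(j,D \right)} = 2 D j$ ($h{\left(j,D \right)} = 2 j D = 2 D j$)
$\frac{h{\left(-25,-16 \right)}}{f} = \frac{2 \left(-16\right) \left(-25\right)}{-1434} = 800 \left(- \frac{1}{1434}\right) = - \frac{400}{717}$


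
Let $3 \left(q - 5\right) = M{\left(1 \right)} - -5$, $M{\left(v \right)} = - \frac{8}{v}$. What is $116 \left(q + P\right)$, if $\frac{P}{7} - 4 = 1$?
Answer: $4524$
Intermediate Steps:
$P = 35$ ($P = 28 + 7 \cdot 1 = 28 + 7 = 35$)
$q = 4$ ($q = 5 + \frac{- \frac{8}{1} - -5}{3} = 5 + \frac{\left(-8\right) 1 + 5}{3} = 5 + \frac{-8 + 5}{3} = 5 + \frac{1}{3} \left(-3\right) = 5 - 1 = 4$)
$116 \left(q + P\right) = 116 \left(4 + 35\right) = 116 \cdot 39 = 4524$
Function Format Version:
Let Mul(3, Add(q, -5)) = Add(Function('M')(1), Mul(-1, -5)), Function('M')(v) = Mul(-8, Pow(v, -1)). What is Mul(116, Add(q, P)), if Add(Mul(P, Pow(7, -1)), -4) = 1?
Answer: 4524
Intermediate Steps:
P = 35 (P = Add(28, Mul(7, 1)) = Add(28, 7) = 35)
q = 4 (q = Add(5, Mul(Rational(1, 3), Add(Mul(-8, Pow(1, -1)), Mul(-1, -5)))) = Add(5, Mul(Rational(1, 3), Add(Mul(-8, 1), 5))) = Add(5, Mul(Rational(1, 3), Add(-8, 5))) = Add(5, Mul(Rational(1, 3), -3)) = Add(5, -1) = 4)
Mul(116, Add(q, P)) = Mul(116, Add(4, 35)) = Mul(116, 39) = 4524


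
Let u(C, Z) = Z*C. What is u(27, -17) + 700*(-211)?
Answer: -148159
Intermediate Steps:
u(C, Z) = C*Z
u(27, -17) + 700*(-211) = 27*(-17) + 700*(-211) = -459 - 147700 = -148159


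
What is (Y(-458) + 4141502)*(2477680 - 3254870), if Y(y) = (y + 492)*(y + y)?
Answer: -3194529134020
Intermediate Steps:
Y(y) = 2*y*(492 + y) (Y(y) = (492 + y)*(2*y) = 2*y*(492 + y))
(Y(-458) + 4141502)*(2477680 - 3254870) = (2*(-458)*(492 - 458) + 4141502)*(2477680 - 3254870) = (2*(-458)*34 + 4141502)*(-777190) = (-31144 + 4141502)*(-777190) = 4110358*(-777190) = -3194529134020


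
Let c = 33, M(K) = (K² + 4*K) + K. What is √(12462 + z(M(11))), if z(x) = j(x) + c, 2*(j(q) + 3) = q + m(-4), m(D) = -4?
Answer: √12578 ≈ 112.15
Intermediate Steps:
M(K) = K² + 5*K
j(q) = -5 + q/2 (j(q) = -3 + (q - 4)/2 = -3 + (-4 + q)/2 = -3 + (-2 + q/2) = -5 + q/2)
z(x) = 28 + x/2 (z(x) = (-5 + x/2) + 33 = 28 + x/2)
√(12462 + z(M(11))) = √(12462 + (28 + (11*(5 + 11))/2)) = √(12462 + (28 + (11*16)/2)) = √(12462 + (28 + (½)*176)) = √(12462 + (28 + 88)) = √(12462 + 116) = √12578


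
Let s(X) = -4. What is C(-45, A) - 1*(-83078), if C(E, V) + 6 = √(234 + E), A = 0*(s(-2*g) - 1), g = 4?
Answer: 83072 + 3*√21 ≈ 83086.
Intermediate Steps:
A = 0 (A = 0*(-4 - 1) = 0*(-5) = 0)
C(E, V) = -6 + √(234 + E)
C(-45, A) - 1*(-83078) = (-6 + √(234 - 45)) - 1*(-83078) = (-6 + √189) + 83078 = (-6 + 3*√21) + 83078 = 83072 + 3*√21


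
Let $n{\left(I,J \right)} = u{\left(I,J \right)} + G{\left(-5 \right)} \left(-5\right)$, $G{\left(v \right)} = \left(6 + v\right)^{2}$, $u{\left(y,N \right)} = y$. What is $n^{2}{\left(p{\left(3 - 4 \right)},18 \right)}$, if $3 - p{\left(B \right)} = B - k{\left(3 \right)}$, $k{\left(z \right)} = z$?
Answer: $4$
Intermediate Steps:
$p{\left(B \right)} = 6 - B$ ($p{\left(B \right)} = 3 - \left(B - 3\right) = 3 - \left(-3 + B\right) = 6 - B$)
$n{\left(I,J \right)} = -5 + I$ ($n{\left(I,J \right)} = I + \left(6 - 5\right)^{2} \left(-5\right) = I + 1^{2} \left(-5\right) = I + 1 \left(-5\right) = I - 5 = -5 + I$)
$n^{2}{\left(p{\left(3 - 4 \right)},18 \right)} = \left(-5 + \left(6 - \left(3 - 4\right)\right)\right)^{2} = \left(-5 + \left(6 - -1\right)\right)^{2} = \left(-5 + \left(6 + 1\right)\right)^{2} = \left(-5 + 7\right)^{2} = 2^{2} = 4$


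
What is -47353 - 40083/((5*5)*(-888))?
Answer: -350398839/7400 ≈ -47351.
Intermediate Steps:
-47353 - 40083/((5*5)*(-888)) = -47353 - 40083/(25*(-888)) = -47353 - 40083/(-22200) = -47353 - 40083*(-1)/22200 = -47353 - 1*(-13361/7400) = -47353 + 13361/7400 = -350398839/7400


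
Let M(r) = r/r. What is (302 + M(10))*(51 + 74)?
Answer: 37875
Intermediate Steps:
M(r) = 1
(302 + M(10))*(51 + 74) = (302 + 1)*(51 + 74) = 303*125 = 37875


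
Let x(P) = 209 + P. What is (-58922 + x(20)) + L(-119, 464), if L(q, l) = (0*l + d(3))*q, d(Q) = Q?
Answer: -59050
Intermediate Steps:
L(q, l) = 3*q (L(q, l) = (0*l + 3)*q = (0 + 3)*q = 3*q)
(-58922 + x(20)) + L(-119, 464) = (-58922 + (209 + 20)) + 3*(-119) = (-58922 + 229) - 357 = -58693 - 357 = -59050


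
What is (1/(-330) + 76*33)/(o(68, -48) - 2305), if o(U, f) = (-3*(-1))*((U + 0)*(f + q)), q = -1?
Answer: -827639/4059330 ≈ -0.20389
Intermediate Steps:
o(U, f) = 3*U*(-1 + f) (o(U, f) = (-3*(-1))*((U + 0)*(f - 1)) = 3*(U*(-1 + f)) = 3*U*(-1 + f))
(1/(-330) + 76*33)/(o(68, -48) - 2305) = (1/(-330) + 76*33)/(3*68*(-1 - 48) - 2305) = (-1/330 + 2508)/(3*68*(-49) - 2305) = 827639/(330*(-9996 - 2305)) = (827639/330)/(-12301) = (827639/330)*(-1/12301) = -827639/4059330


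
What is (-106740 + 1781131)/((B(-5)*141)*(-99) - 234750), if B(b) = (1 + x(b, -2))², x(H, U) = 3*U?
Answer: -1674391/583725 ≈ -2.8685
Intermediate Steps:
B(b) = 25 (B(b) = (1 + 3*(-2))² = (1 - 6)² = (-5)² = 25)
(-106740 + 1781131)/((B(-5)*141)*(-99) - 234750) = (-106740 + 1781131)/((25*141)*(-99) - 234750) = 1674391/(3525*(-99) - 234750) = 1674391/(-348975 - 234750) = 1674391/(-583725) = 1674391*(-1/583725) = -1674391/583725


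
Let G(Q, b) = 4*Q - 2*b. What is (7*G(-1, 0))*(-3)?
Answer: 84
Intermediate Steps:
G(Q, b) = -2*b + 4*Q
(7*G(-1, 0))*(-3) = (7*(-2*0 + 4*(-1)))*(-3) = (7*(0 - 4))*(-3) = (7*(-4))*(-3) = -28*(-3) = 84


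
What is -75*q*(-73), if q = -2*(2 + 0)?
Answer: -21900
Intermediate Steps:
q = -4 (q = -2*2 = -4)
-75*q*(-73) = -75*(-4)*(-73) = 300*(-73) = -21900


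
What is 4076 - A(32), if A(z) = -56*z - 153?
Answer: 6021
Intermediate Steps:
A(z) = -153 - 56*z
4076 - A(32) = 4076 - (-153 - 56*32) = 4076 - (-153 - 1792) = 4076 - 1*(-1945) = 4076 + 1945 = 6021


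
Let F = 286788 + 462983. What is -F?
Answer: -749771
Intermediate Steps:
F = 749771
-F = -1*749771 = -749771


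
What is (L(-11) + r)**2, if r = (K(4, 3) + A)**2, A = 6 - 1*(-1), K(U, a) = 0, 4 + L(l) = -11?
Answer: 1156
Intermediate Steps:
L(l) = -15 (L(l) = -4 - 11 = -15)
A = 7 (A = 6 + 1 = 7)
r = 49 (r = (0 + 7)**2 = 7**2 = 49)
(L(-11) + r)**2 = (-15 + 49)**2 = 34**2 = 1156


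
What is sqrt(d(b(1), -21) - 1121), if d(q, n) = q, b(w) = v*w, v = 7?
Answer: I*sqrt(1114) ≈ 33.377*I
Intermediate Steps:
b(w) = 7*w
sqrt(d(b(1), -21) - 1121) = sqrt(7*1 - 1121) = sqrt(7 - 1121) = sqrt(-1114) = I*sqrt(1114)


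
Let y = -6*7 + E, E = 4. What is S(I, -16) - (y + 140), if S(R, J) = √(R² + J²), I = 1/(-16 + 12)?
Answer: -102 + √4097/4 ≈ -85.998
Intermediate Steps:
y = -38 (y = -6*7 + 4 = -42 + 4 = -38)
I = -¼ (I = 1/(-4) = -¼ ≈ -0.25000)
S(R, J) = √(J² + R²)
S(I, -16) - (y + 140) = √((-16)² + (-¼)²) - (-38 + 140) = √(256 + 1/16) - 1*102 = √(4097/16) - 102 = √4097/4 - 102 = -102 + √4097/4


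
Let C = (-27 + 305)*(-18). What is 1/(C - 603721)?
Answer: -1/608725 ≈ -1.6428e-6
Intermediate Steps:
C = -5004 (C = 278*(-18) = -5004)
1/(C - 603721) = 1/(-5004 - 603721) = 1/(-608725) = -1/608725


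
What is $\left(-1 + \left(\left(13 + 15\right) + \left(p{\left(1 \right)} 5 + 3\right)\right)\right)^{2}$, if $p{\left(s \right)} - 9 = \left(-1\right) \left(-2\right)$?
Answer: $7225$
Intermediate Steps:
$p{\left(s \right)} = 11$ ($p{\left(s \right)} = 9 - -2 = 9 + 2 = 11$)
$\left(-1 + \left(\left(13 + 15\right) + \left(p{\left(1 \right)} 5 + 3\right)\right)\right)^{2} = \left(-1 + \left(\left(13 + 15\right) + \left(11 \cdot 5 + 3\right)\right)\right)^{2} = \left(-1 + \left(28 + \left(55 + 3\right)\right)\right)^{2} = \left(-1 + \left(28 + 58\right)\right)^{2} = \left(-1 + 86\right)^{2} = 85^{2} = 7225$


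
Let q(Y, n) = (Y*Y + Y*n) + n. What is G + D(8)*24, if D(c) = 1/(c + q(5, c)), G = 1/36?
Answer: 35/108 ≈ 0.32407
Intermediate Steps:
G = 1/36 ≈ 0.027778
q(Y, n) = n + Y² + Y*n (q(Y, n) = (Y² + Y*n) + n = n + Y² + Y*n)
D(c) = 1/(25 + 7*c) (D(c) = 1/(c + (c + 5² + 5*c)) = 1/(c + (c + 25 + 5*c)) = 1/(c + (25 + 6*c)) = 1/(25 + 7*c))
G + D(8)*24 = 1/36 + 24/(25 + 7*8) = 1/36 + 24/(25 + 56) = 1/36 + 24/81 = 1/36 + (1/81)*24 = 1/36 + 8/27 = 35/108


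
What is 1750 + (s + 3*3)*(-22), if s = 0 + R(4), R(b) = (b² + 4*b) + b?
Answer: 760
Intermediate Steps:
R(b) = b² + 5*b
s = 36 (s = 0 + 4*(5 + 4) = 0 + 4*9 = 0 + 36 = 36)
1750 + (s + 3*3)*(-22) = 1750 + (36 + 3*3)*(-22) = 1750 + (36 + 9)*(-22) = 1750 + 45*(-22) = 1750 - 990 = 760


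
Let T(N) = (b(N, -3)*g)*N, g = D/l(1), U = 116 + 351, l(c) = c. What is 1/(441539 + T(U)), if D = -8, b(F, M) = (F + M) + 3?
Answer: -1/1303173 ≈ -7.6736e-7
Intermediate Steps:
b(F, M) = 3 + F + M
U = 467
g = -8 (g = -8/1 = -8*1 = -8)
T(N) = -8*N**2 (T(N) = ((3 + N - 3)*(-8))*N = (N*(-8))*N = (-8*N)*N = -8*N**2)
1/(441539 + T(U)) = 1/(441539 - 8*467**2) = 1/(441539 - 8*218089) = 1/(441539 - 1744712) = 1/(-1303173) = -1/1303173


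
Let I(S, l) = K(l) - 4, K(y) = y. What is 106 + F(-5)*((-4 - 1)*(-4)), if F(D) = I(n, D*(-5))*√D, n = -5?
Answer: 106 + 420*I*√5 ≈ 106.0 + 939.15*I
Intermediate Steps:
I(S, l) = -4 + l (I(S, l) = l - 4 = -4 + l)
F(D) = √D*(-4 - 5*D) (F(D) = (-4 + D*(-5))*√D = (-4 - 5*D)*√D = √D*(-4 - 5*D))
106 + F(-5)*((-4 - 1)*(-4)) = 106 + (√(-5)*(-4 - 5*(-5)))*((-4 - 1)*(-4)) = 106 + ((I*√5)*(-4 + 25))*(-5*(-4)) = 106 + ((I*√5)*21)*20 = 106 + (21*I*√5)*20 = 106 + 420*I*√5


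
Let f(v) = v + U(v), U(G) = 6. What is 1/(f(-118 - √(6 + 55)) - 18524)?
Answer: -18636/347300435 + √61/347300435 ≈ -5.3637e-5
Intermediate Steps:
f(v) = 6 + v (f(v) = v + 6 = 6 + v)
1/(f(-118 - √(6 + 55)) - 18524) = 1/((6 + (-118 - √(6 + 55))) - 18524) = 1/((6 + (-118 - √61)) - 18524) = 1/((-112 - √61) - 18524) = 1/(-18636 - √61)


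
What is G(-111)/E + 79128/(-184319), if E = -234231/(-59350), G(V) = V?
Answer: -410933384906/14391074563 ≈ -28.555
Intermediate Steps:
E = 234231/59350 (E = -234231*(-1/59350) = 234231/59350 ≈ 3.9466)
G(-111)/E + 79128/(-184319) = -111/234231/59350 + 79128/(-184319) = -111*59350/234231 + 79128*(-1/184319) = -2195950/78077 - 79128/184319 = -410933384906/14391074563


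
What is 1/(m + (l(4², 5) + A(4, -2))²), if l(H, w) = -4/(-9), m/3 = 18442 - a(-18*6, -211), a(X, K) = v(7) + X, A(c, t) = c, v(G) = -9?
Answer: 81/4511437 ≈ 1.7954e-5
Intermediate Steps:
a(X, K) = -9 + X
m = 55677 (m = 3*(18442 - (-9 - 18*6)) = 3*(18442 - (-9 - 108)) = 3*(18442 - 1*(-117)) = 3*(18442 + 117) = 3*18559 = 55677)
l(H, w) = 4/9 (l(H, w) = -4*(-⅑) = 4/9)
1/(m + (l(4², 5) + A(4, -2))²) = 1/(55677 + (4/9 + 4)²) = 1/(55677 + (40/9)²) = 1/(55677 + 1600/81) = 1/(4511437/81) = 81/4511437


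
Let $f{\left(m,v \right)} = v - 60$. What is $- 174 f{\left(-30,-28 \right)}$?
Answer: $15312$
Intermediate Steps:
$f{\left(m,v \right)} = -60 + v$
$- 174 f{\left(-30,-28 \right)} = - 174 \left(-60 - 28\right) = \left(-174\right) \left(-88\right) = 15312$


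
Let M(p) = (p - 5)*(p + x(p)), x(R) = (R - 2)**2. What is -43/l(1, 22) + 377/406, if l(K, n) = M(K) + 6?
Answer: 157/7 ≈ 22.429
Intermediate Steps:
x(R) = (-2 + R)**2
M(p) = (-5 + p)*(p + (-2 + p)**2) (M(p) = (p - 5)*(p + (-2 + p)**2) = (-5 + p)*(p + (-2 + p)**2))
l(K, n) = -14 + K**3 - 8*K**2 + 19*K (l(K, n) = (-20 + K**3 - 8*K**2 + 19*K) + 6 = -14 + K**3 - 8*K**2 + 19*K)
-43/l(1, 22) + 377/406 = -43/(-14 + 1**3 - 8*1**2 + 19*1) + 377/406 = -43/(-14 + 1 - 8*1 + 19) + 377*(1/406) = -43/(-14 + 1 - 8 + 19) + 13/14 = -43/(-2) + 13/14 = -43*(-1/2) + 13/14 = 43/2 + 13/14 = 157/7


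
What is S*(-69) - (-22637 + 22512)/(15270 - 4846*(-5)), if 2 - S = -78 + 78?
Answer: -43607/316 ≈ -138.00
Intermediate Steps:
S = 2 (S = 2 - (-78 + 78) = 2 - 1*0 = 2 + 0 = 2)
S*(-69) - (-22637 + 22512)/(15270 - 4846*(-5)) = 2*(-69) - (-22637 + 22512)/(15270 - 4846*(-5)) = -138 - (-125)/(15270 + 24230) = -138 - (-125)/39500 = -138 - 1*(-1/316) = -138 + 1/316 = -43607/316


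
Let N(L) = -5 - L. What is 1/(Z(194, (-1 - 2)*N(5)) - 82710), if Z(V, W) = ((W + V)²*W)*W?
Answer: 1/45075690 ≈ 2.2185e-8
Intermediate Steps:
Z(V, W) = W²*(V + W)² (Z(V, W) = ((V + W)²*W)*W = (W*(V + W)²)*W = W²*(V + W)²)
1/(Z(194, (-1 - 2)*N(5)) - 82710) = 1/(((-1 - 2)*(-5 - 1*5))²*(194 + (-1 - 2)*(-5 - 1*5))² - 82710) = 1/((-3*(-5 - 5))²*(194 - 3*(-5 - 5))² - 82710) = 1/((-3*(-10))²*(194 - 3*(-10))² - 82710) = 1/(30²*(194 + 30)² - 82710) = 1/(900*224² - 82710) = 1/(900*50176 - 82710) = 1/(45158400 - 82710) = 1/45075690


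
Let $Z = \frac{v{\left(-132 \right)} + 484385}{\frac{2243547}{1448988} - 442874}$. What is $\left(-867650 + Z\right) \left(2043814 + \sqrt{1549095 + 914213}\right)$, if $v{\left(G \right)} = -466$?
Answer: $- \frac{379322573379932114570236}{213905622655} - \frac{371190894455104148 \sqrt{615827}}{213905622655} \approx -1.7747 \cdot 10^{12}$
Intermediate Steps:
$Z = - \frac{233730941324}{213905622655}$ ($Z = \frac{-466 + 484385}{\frac{2243547}{1448988} - 442874} = \frac{483919}{2243547 \cdot \frac{1}{1448988} - 442874} = \frac{483919}{\frac{747849}{482996} - 442874} = \frac{483919}{- \frac{213905622655}{482996}} = 483919 \left(- \frac{482996}{213905622655}\right) = - \frac{233730941324}{213905622655} \approx -1.0927$)
$\left(-867650 + Z\right) \left(2043814 + \sqrt{1549095 + 914213}\right) = \left(-867650 - \frac{233730941324}{213905622655}\right) \left(2043814 + \sqrt{1549095 + 914213}\right) = - \frac{185595447227552074 \left(2043814 + \sqrt{2463308}\right)}{213905622655} = - \frac{185595447227552074 \left(2043814 + 2 \sqrt{615827}\right)}{213905622655} = - \frac{379322573379932114570236}{213905622655} - \frac{371190894455104148 \sqrt{615827}}{213905622655}$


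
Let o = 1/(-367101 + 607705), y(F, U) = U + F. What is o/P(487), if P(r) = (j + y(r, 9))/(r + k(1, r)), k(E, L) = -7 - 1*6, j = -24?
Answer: 237/56782544 ≈ 4.1738e-6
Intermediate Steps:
y(F, U) = F + U
k(E, L) = -13 (k(E, L) = -7 - 6 = -13)
P(r) = (-15 + r)/(-13 + r) (P(r) = (-24 + (r + 9))/(r - 13) = (-24 + (9 + r))/(-13 + r) = (-15 + r)/(-13 + r))
o = 1/240604 ≈ 4.1562e-6
o/P(487) = 1/(240604*(((-15 + 487)/(-13 + 487)))) = 1/(240604*((472/474))) = 1/(240604*(((1/474)*472))) = 1/(240604*(236/237)) = (1/240604)*(237/236) = 237/56782544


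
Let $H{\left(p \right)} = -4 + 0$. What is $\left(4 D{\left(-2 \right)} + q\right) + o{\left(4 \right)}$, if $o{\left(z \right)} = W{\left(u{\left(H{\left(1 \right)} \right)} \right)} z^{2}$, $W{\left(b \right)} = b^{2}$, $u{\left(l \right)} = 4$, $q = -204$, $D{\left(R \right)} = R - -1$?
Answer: $48$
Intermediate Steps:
$D{\left(R \right)} = 1 + R$ ($D{\left(R \right)} = R + 1 = 1 + R$)
$H{\left(p \right)} = -4$
$o{\left(z \right)} = 16 z^{2}$ ($o{\left(z \right)} = 4^{2} z^{2} = 16 z^{2}$)
$\left(4 D{\left(-2 \right)} + q\right) + o{\left(4 \right)} = \left(4 \left(1 - 2\right) - 204\right) + 16 \cdot 4^{2} = \left(4 \left(-1\right) - 204\right) + 16 \cdot 16 = \left(-4 - 204\right) + 256 = -208 + 256 = 48$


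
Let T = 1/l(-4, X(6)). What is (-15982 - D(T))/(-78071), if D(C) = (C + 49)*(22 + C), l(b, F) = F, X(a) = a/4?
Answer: 153970/702639 ≈ 0.21913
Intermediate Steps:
X(a) = a/4 (X(a) = a*(¼) = a/4)
T = ⅔ (T = 1/((¼)*6) = 1/(3/2) = ⅔ ≈ 0.66667)
D(C) = (22 + C)*(49 + C) (D(C) = (49 + C)*(22 + C) = (22 + C)*(49 + C))
(-15982 - D(T))/(-78071) = (-15982 - (1078 + (⅔)² + 71*(⅔)))/(-78071) = (-15982 - (1078 + 4/9 + 142/3))*(-1/78071) = (-15982 - 1*10132/9)*(-1/78071) = (-15982 - 10132/9)*(-1/78071) = -153970/9*(-1/78071) = 153970/702639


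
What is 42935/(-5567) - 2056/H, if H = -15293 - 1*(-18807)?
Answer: -81159671/9781219 ≈ -8.2975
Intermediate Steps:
H = 3514 (H = -15293 + 18807 = 3514)
42935/(-5567) - 2056/H = 42935/(-5567) - 2056/3514 = 42935*(-1/5567) - 2056*1/3514 = -42935/5567 - 1028/1757 = -81159671/9781219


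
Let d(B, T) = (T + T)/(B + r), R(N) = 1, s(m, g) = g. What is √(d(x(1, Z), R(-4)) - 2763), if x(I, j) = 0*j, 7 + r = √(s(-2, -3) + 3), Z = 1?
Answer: 29*I*√161/7 ≈ 52.567*I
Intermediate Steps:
r = -7 (r = -7 + √(-3 + 3) = -7 + √0 = -7 + 0 = -7)
x(I, j) = 0
d(B, T) = 2*T/(-7 + B) (d(B, T) = (T + T)/(B - 7) = (2*T)/(-7 + B) = 2*T/(-7 + B))
√(d(x(1, Z), R(-4)) - 2763) = √(2*1/(-7 + 0) - 2763) = √(2*1/(-7) - 2763) = √(2*1*(-⅐) - 2763) = √(-2/7 - 2763) = √(-19343/7) = 29*I*√161/7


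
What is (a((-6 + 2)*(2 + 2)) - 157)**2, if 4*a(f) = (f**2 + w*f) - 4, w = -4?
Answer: 6084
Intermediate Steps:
a(f) = -1 - f + f**2/4 (a(f) = ((f**2 - 4*f) - 4)/4 = (-4 + f**2 - 4*f)/4 = -1 - f + f**2/4)
(a((-6 + 2)*(2 + 2)) - 157)**2 = ((-1 - (-6 + 2)*(2 + 2) + ((-6 + 2)*(2 + 2))**2/4) - 157)**2 = ((-1 - (-4)*4 + (-4*4)**2/4) - 157)**2 = ((-1 - 1*(-16) + (1/4)*(-16)**2) - 157)**2 = ((-1 + 16 + (1/4)*256) - 157)**2 = ((-1 + 16 + 64) - 157)**2 = (79 - 157)**2 = (-78)**2 = 6084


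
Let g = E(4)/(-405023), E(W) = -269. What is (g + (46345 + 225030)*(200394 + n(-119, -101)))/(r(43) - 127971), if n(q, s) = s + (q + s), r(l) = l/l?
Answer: -10995323491256947/25915396655 ≈ -4.2428e+5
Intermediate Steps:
r(l) = 1
n(q, s) = q + 2*s
g = 269/405023 (g = -269/(-405023) = -269*(-1/405023) = 269/405023 ≈ 0.00066416)
(g + (46345 + 225030)*(200394 + n(-119, -101)))/(r(43) - 127971) = (269/405023 + (46345 + 225030)*(200394 + (-119 + 2*(-101))))/(1 - 127971) = (269/405023 + 271375*(200394 + (-119 - 202)))/(-127970) = (269/405023 + 271375*(200394 - 321))*(-1/127970) = (269/405023 + 271375*200073)*(-1/127970) = (269/405023 + 54294810375)*(-1/127970) = (21990646982513894/405023)*(-1/127970) = -10995323491256947/25915396655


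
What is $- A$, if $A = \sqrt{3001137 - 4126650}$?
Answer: $- 3 i \sqrt{125057} \approx - 1060.9 i$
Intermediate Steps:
$A = 3 i \sqrt{125057}$ ($A = \sqrt{-1125513} = 3 i \sqrt{125057} \approx 1060.9 i$)
$- A = - 3 i \sqrt{125057}$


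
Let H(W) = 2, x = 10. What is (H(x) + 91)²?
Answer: 8649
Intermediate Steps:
(H(x) + 91)² = (2 + 91)² = 93² = 8649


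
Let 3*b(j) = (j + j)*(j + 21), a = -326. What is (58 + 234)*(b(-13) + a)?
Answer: -346312/3 ≈ -1.1544e+5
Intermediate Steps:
b(j) = 2*j*(21 + j)/3 (b(j) = ((j + j)*(j + 21))/3 = ((2*j)*(21 + j))/3 = (2*j*(21 + j))/3 = 2*j*(21 + j)/3)
(58 + 234)*(b(-13) + a) = (58 + 234)*((2/3)*(-13)*(21 - 13) - 326) = 292*((2/3)*(-13)*8 - 326) = 292*(-208/3 - 326) = 292*(-1186/3) = -346312/3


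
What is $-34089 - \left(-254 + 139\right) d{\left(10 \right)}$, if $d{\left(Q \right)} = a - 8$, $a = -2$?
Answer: $-35239$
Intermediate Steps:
$d{\left(Q \right)} = -10$ ($d{\left(Q \right)} = -2 - 8 = -10$)
$-34089 - \left(-254 + 139\right) d{\left(10 \right)} = -34089 - \left(-254 + 139\right) \left(-10\right) = -34089 - \left(-115\right) \left(-10\right) = -34089 - 1150 = -35239$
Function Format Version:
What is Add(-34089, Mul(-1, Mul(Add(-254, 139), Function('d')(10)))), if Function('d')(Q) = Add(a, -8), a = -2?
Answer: -35239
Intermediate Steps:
Function('d')(Q) = -10 (Function('d')(Q) = Add(-2, -8) = -10)
Add(-34089, Mul(-1, Mul(Add(-254, 139), Function('d')(10)))) = Add(-34089, Mul(-1, Mul(Add(-254, 139), -10))) = Add(-34089, Mul(-1, Mul(-115, -10))) = Add(-34089, Mul(-1, 1150)) = Add(-34089, -1150) = -35239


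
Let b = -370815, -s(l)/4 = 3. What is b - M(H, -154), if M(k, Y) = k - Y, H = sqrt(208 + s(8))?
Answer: -370983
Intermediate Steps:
s(l) = -12 (s(l) = -4*3 = -12)
H = 14 (H = sqrt(208 - 12) = sqrt(196) = 14)
b - M(H, -154) = -370815 - (14 - 1*(-154)) = -370815 - (14 + 154) = -370815 - 1*168 = -370815 - 168 = -370983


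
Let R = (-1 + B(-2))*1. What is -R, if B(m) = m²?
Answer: -3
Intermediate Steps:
R = 3 (R = (-1 + (-2)²)*1 = (-1 + 4)*1 = 3*1 = 3)
-R = -1*3 = -3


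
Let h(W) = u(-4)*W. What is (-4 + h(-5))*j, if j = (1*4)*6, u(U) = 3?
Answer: -456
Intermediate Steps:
h(W) = 3*W
j = 24 (j = 4*6 = 24)
(-4 + h(-5))*j = (-4 + 3*(-5))*24 = (-4 - 15)*24 = -19*24 = -456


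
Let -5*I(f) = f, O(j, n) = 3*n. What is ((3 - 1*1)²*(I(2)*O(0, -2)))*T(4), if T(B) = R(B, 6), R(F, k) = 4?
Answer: 192/5 ≈ 38.400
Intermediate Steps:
T(B) = 4
I(f) = -f/5
((3 - 1*1)²*(I(2)*O(0, -2)))*T(4) = ((3 - 1*1)²*((-⅕*2)*(3*(-2))))*4 = ((3 - 1)²*(-⅖*(-6)))*4 = (2²*(12/5))*4 = (4*(12/5))*4 = (48/5)*4 = 192/5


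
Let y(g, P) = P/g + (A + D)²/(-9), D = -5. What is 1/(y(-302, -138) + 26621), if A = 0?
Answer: 1359/36174785 ≈ 3.7568e-5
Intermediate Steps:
y(g, P) = -25/9 + P/g (y(g, P) = P/g + (0 - 5)²/(-9) = P/g + (-5)²*(-⅑) = P/g + 25*(-⅑) = P/g - 25/9 = -25/9 + P/g)
1/(y(-302, -138) + 26621) = 1/((-25/9 - 138/(-302)) + 26621) = 1/((-25/9 - 138*(-1/302)) + 26621) = 1/((-25/9 + 69/151) + 26621) = 1/(-3154/1359 + 26621) = 1/(36174785/1359) = 1359/36174785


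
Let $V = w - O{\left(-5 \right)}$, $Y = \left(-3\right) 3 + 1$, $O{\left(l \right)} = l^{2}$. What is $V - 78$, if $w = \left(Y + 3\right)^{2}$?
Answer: $-78$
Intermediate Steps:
$Y = -8$ ($Y = -9 + 1 = -8$)
$w = 25$ ($w = \left(-8 + 3\right)^{2} = \left(-5\right)^{2} = 25$)
$V = 0$ ($V = 25 - \left(-5\right)^{2} = 25 - 25 = 0$)
$V - 78 = 0 - 78 = -78$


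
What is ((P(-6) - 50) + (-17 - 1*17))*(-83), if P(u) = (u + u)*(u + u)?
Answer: -4980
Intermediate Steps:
P(u) = 4*u² (P(u) = (2*u)*(2*u) = 4*u²)
((P(-6) - 50) + (-17 - 1*17))*(-83) = ((4*(-6)² - 50) + (-17 - 1*17))*(-83) = ((4*36 - 50) + (-17 - 17))*(-83) = ((144 - 50) - 34)*(-83) = (94 - 34)*(-83) = 60*(-83) = -4980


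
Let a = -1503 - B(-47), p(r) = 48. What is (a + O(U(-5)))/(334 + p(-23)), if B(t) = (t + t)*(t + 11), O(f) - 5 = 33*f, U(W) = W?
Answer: -5047/382 ≈ -13.212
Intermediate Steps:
O(f) = 5 + 33*f
B(t) = 2*t*(11 + t) (B(t) = (2*t)*(11 + t) = 2*t*(11 + t))
a = -4887 (a = -1503 - 2*(-47)*(11 - 47) = -1503 - 2*(-47)*(-36) = -1503 - 1*3384 = -1503 - 3384 = -4887)
(a + O(U(-5)))/(334 + p(-23)) = (-4887 + (5 + 33*(-5)))/(334 + 48) = (-4887 + (5 - 165))/382 = (-4887 - 160)*(1/382) = -5047*1/382 = -5047/382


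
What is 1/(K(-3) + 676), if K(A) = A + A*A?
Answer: 1/682 ≈ 0.0014663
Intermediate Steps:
K(A) = A + A**2
1/(K(-3) + 676) = 1/(-3*(1 - 3) + 676) = 1/(-3*(-2) + 676) = 1/(6 + 676) = 1/682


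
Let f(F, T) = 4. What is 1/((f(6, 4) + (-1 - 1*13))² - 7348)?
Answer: -1/7248 ≈ -0.00013797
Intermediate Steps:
1/((f(6, 4) + (-1 - 1*13))² - 7348) = 1/((4 + (-1 - 1*13))² - 7348) = 1/((4 + (-1 - 13))² - 7348) = 1/((4 - 14)² - 7348) = 1/((-10)² - 7348) = 1/(100 - 7348) = 1/(-7248) = -1/7248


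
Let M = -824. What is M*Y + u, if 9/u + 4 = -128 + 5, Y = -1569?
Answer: 164192703/127 ≈ 1.2929e+6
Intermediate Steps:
u = -9/127 (u = 9/(-4 + (-128 + 5)) = 9/(-4 - 123) = 9/(-127) = 9*(-1/127) = -9/127 ≈ -0.070866)
M*Y + u = -824*(-1569) - 9/127 = 1292856 - 9/127 = 164192703/127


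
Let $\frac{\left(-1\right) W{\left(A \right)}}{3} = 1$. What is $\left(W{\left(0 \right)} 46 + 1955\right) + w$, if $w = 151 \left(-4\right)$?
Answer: $1213$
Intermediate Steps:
$w = -604$
$W{\left(A \right)} = -3$ ($W{\left(A \right)} = \left(-3\right) 1 = -3$)
$\left(W{\left(0 \right)} 46 + 1955\right) + w = \left(\left(-3\right) 46 + 1955\right) - 604 = \left(-138 + 1955\right) - 604 = 1817 - 604 = 1213$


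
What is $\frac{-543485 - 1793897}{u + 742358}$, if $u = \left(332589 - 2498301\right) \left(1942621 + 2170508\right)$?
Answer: $\frac{1168691}{4453926045245} \approx 2.624 \cdot 10^{-7}$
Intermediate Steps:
$u = -8907852832848$ ($u = \left(-2165712\right) 4113129 = -8907852832848$)
$\frac{-543485 - 1793897}{u + 742358} = \frac{-543485 - 1793897}{-8907852832848 + 742358} = - \frac{2337382}{-8907852090490} = \left(-2337382\right) \left(- \frac{1}{8907852090490}\right) = \frac{1168691}{4453926045245}$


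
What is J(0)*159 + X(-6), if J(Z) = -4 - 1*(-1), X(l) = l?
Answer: -483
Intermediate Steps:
J(Z) = -3 (J(Z) = -4 + 1 = -3)
J(0)*159 + X(-6) = -3*159 - 6 = -477 - 6 = -483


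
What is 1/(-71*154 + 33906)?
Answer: 1/22972 ≈ 4.3531e-5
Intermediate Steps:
1/(-71*154 + 33906) = 1/(-10934 + 33906) = 1/22972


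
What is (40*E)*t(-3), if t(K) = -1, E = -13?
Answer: 520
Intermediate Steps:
(40*E)*t(-3) = (40*(-13))*(-1) = -520*(-1) = 520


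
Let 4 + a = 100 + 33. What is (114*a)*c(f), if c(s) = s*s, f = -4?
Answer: 235296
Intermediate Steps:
a = 129 (a = -4 + (100 + 33) = -4 + 133 = 129)
c(s) = s**2
(114*a)*c(f) = (114*129)*(-4)**2 = 14706*16 = 235296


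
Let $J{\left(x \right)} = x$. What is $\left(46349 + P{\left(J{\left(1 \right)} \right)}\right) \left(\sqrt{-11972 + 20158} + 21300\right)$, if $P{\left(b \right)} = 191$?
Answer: $991302000 + 46540 \sqrt{8186} \approx 9.9551 \cdot 10^{8}$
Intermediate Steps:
$\left(46349 + P{\left(J{\left(1 \right)} \right)}\right) \left(\sqrt{-11972 + 20158} + 21300\right) = \left(46349 + 191\right) \left(\sqrt{-11972 + 20158} + 21300\right) = 46540 \left(\sqrt{8186} + 21300\right) = 46540 \left(21300 + \sqrt{8186}\right) = 991302000 + 46540 \sqrt{8186}$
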